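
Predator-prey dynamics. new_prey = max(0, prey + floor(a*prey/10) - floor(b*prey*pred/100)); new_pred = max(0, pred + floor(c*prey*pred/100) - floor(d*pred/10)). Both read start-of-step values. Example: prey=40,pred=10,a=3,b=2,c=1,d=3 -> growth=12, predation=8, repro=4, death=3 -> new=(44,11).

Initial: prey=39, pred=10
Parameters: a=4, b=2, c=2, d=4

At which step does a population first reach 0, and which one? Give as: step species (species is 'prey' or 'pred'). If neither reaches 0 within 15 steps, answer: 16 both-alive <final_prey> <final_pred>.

Answer: 6 prey

Derivation:
Step 1: prey: 39+15-7=47; pred: 10+7-4=13
Step 2: prey: 47+18-12=53; pred: 13+12-5=20
Step 3: prey: 53+21-21=53; pred: 20+21-8=33
Step 4: prey: 53+21-34=40; pred: 33+34-13=54
Step 5: prey: 40+16-43=13; pred: 54+43-21=76
Step 6: prey: 13+5-19=0; pred: 76+19-30=65
First extinction: prey at step 6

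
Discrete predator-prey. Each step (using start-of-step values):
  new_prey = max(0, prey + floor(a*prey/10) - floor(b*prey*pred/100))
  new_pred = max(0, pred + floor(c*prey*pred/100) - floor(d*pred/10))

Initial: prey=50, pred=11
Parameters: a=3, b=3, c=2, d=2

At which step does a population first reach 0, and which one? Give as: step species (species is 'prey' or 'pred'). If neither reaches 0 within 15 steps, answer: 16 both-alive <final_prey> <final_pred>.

Step 1: prey: 50+15-16=49; pred: 11+11-2=20
Step 2: prey: 49+14-29=34; pred: 20+19-4=35
Step 3: prey: 34+10-35=9; pred: 35+23-7=51
Step 4: prey: 9+2-13=0; pred: 51+9-10=50
First extinction: prey at step 4

Answer: 4 prey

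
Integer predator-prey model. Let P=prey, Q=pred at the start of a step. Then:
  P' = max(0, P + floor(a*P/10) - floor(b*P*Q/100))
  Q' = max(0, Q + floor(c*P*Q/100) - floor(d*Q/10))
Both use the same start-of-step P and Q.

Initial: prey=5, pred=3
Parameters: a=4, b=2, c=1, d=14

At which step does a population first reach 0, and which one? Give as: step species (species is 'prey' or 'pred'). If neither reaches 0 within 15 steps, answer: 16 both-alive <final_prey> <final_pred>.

Step 1: prey: 5+2-0=7; pred: 3+0-4=0
First extinction: pred at step 1

Answer: 1 pred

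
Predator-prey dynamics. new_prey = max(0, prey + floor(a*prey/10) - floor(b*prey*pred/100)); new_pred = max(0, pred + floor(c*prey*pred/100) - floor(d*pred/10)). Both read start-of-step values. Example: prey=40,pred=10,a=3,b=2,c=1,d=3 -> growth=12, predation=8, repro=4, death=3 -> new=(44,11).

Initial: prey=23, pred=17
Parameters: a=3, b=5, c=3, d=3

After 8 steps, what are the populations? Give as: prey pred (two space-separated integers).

Step 1: prey: 23+6-19=10; pred: 17+11-5=23
Step 2: prey: 10+3-11=2; pred: 23+6-6=23
Step 3: prey: 2+0-2=0; pred: 23+1-6=18
Step 4: prey: 0+0-0=0; pred: 18+0-5=13
Step 5: prey: 0+0-0=0; pred: 13+0-3=10
Step 6: prey: 0+0-0=0; pred: 10+0-3=7
Step 7: prey: 0+0-0=0; pred: 7+0-2=5
Step 8: prey: 0+0-0=0; pred: 5+0-1=4

Answer: 0 4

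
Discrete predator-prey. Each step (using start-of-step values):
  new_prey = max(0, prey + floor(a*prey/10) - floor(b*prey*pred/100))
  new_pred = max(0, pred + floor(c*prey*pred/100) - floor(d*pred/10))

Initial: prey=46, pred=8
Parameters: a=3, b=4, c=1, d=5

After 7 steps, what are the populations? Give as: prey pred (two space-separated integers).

Step 1: prey: 46+13-14=45; pred: 8+3-4=7
Step 2: prey: 45+13-12=46; pred: 7+3-3=7
Step 3: prey: 46+13-12=47; pred: 7+3-3=7
Step 4: prey: 47+14-13=48; pred: 7+3-3=7
Step 5: prey: 48+14-13=49; pred: 7+3-3=7
Step 6: prey: 49+14-13=50; pred: 7+3-3=7
Step 7: prey: 50+15-14=51; pred: 7+3-3=7

Answer: 51 7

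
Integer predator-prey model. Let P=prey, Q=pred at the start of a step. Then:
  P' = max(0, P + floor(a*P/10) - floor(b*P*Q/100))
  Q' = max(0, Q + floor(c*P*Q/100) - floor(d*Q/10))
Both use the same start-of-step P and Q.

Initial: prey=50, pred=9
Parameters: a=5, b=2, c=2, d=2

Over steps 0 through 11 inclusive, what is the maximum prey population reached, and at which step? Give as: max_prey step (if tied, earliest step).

Answer: 77 2

Derivation:
Step 1: prey: 50+25-9=66; pred: 9+9-1=17
Step 2: prey: 66+33-22=77; pred: 17+22-3=36
Step 3: prey: 77+38-55=60; pred: 36+55-7=84
Step 4: prey: 60+30-100=0; pred: 84+100-16=168
Step 5: prey: 0+0-0=0; pred: 168+0-33=135
Step 6: prey: 0+0-0=0; pred: 135+0-27=108
Step 7: prey: 0+0-0=0; pred: 108+0-21=87
Step 8: prey: 0+0-0=0; pred: 87+0-17=70
Step 9: prey: 0+0-0=0; pred: 70+0-14=56
Step 10: prey: 0+0-0=0; pred: 56+0-11=45
Step 11: prey: 0+0-0=0; pred: 45+0-9=36
Max prey = 77 at step 2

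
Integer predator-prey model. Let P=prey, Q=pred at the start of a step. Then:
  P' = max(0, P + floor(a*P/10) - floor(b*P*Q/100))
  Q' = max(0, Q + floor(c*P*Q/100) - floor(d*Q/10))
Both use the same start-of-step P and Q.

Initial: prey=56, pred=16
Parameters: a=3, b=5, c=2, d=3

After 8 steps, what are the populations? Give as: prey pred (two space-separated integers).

Answer: 0 5

Derivation:
Step 1: prey: 56+16-44=28; pred: 16+17-4=29
Step 2: prey: 28+8-40=0; pred: 29+16-8=37
Step 3: prey: 0+0-0=0; pred: 37+0-11=26
Step 4: prey: 0+0-0=0; pred: 26+0-7=19
Step 5: prey: 0+0-0=0; pred: 19+0-5=14
Step 6: prey: 0+0-0=0; pred: 14+0-4=10
Step 7: prey: 0+0-0=0; pred: 10+0-3=7
Step 8: prey: 0+0-0=0; pred: 7+0-2=5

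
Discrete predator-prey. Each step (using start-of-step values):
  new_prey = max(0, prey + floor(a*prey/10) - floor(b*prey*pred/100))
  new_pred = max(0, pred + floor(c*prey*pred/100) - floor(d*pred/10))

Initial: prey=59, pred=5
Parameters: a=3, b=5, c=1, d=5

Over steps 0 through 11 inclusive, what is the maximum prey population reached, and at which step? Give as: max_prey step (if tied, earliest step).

Answer: 65 2

Derivation:
Step 1: prey: 59+17-14=62; pred: 5+2-2=5
Step 2: prey: 62+18-15=65; pred: 5+3-2=6
Step 3: prey: 65+19-19=65; pred: 6+3-3=6
Step 4: prey: 65+19-19=65; pred: 6+3-3=6
Step 5: prey: 65+19-19=65; pred: 6+3-3=6
Step 6: prey: 65+19-19=65; pred: 6+3-3=6
Step 7: prey: 65+19-19=65; pred: 6+3-3=6
Step 8: prey: 65+19-19=65; pred: 6+3-3=6
Step 9: prey: 65+19-19=65; pred: 6+3-3=6
Step 10: prey: 65+19-19=65; pred: 6+3-3=6
Step 11: prey: 65+19-19=65; pred: 6+3-3=6
Max prey = 65 at step 2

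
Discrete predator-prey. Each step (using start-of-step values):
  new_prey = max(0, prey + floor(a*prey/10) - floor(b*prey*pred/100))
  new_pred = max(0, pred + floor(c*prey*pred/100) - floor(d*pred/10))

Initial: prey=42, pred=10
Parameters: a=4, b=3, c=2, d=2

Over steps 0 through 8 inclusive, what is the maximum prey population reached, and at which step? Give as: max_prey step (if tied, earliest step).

Answer: 46 1

Derivation:
Step 1: prey: 42+16-12=46; pred: 10+8-2=16
Step 2: prey: 46+18-22=42; pred: 16+14-3=27
Step 3: prey: 42+16-34=24; pred: 27+22-5=44
Step 4: prey: 24+9-31=2; pred: 44+21-8=57
Step 5: prey: 2+0-3=0; pred: 57+2-11=48
Step 6: prey: 0+0-0=0; pred: 48+0-9=39
Step 7: prey: 0+0-0=0; pred: 39+0-7=32
Step 8: prey: 0+0-0=0; pred: 32+0-6=26
Max prey = 46 at step 1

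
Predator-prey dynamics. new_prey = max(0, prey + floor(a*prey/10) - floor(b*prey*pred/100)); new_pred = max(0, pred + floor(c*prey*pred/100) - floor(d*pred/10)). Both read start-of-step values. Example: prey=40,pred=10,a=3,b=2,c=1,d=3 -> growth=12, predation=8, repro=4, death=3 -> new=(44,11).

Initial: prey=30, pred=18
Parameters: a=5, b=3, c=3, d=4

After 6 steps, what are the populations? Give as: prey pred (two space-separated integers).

Step 1: prey: 30+15-16=29; pred: 18+16-7=27
Step 2: prey: 29+14-23=20; pred: 27+23-10=40
Step 3: prey: 20+10-24=6; pred: 40+24-16=48
Step 4: prey: 6+3-8=1; pred: 48+8-19=37
Step 5: prey: 1+0-1=0; pred: 37+1-14=24
Step 6: prey: 0+0-0=0; pred: 24+0-9=15

Answer: 0 15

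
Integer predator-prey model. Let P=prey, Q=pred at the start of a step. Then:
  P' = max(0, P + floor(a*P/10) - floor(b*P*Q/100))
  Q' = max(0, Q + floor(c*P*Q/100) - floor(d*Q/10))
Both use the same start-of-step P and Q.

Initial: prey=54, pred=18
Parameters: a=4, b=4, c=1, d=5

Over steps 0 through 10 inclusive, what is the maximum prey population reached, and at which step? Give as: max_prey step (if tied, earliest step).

Step 1: prey: 54+21-38=37; pred: 18+9-9=18
Step 2: prey: 37+14-26=25; pred: 18+6-9=15
Step 3: prey: 25+10-15=20; pred: 15+3-7=11
Step 4: prey: 20+8-8=20; pred: 11+2-5=8
Step 5: prey: 20+8-6=22; pred: 8+1-4=5
Step 6: prey: 22+8-4=26; pred: 5+1-2=4
Step 7: prey: 26+10-4=32; pred: 4+1-2=3
Step 8: prey: 32+12-3=41; pred: 3+0-1=2
Step 9: prey: 41+16-3=54; pred: 2+0-1=1
Step 10: prey: 54+21-2=73; pred: 1+0-0=1
Max prey = 73 at step 10

Answer: 73 10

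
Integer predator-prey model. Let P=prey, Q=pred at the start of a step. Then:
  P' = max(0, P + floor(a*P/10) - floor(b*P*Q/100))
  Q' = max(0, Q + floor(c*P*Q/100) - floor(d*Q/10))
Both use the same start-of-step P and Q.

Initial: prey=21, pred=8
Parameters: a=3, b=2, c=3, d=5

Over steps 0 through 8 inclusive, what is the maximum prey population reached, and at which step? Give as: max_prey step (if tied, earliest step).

Step 1: prey: 21+6-3=24; pred: 8+5-4=9
Step 2: prey: 24+7-4=27; pred: 9+6-4=11
Step 3: prey: 27+8-5=30; pred: 11+8-5=14
Step 4: prey: 30+9-8=31; pred: 14+12-7=19
Step 5: prey: 31+9-11=29; pred: 19+17-9=27
Step 6: prey: 29+8-15=22; pred: 27+23-13=37
Step 7: prey: 22+6-16=12; pred: 37+24-18=43
Step 8: prey: 12+3-10=5; pred: 43+15-21=37
Max prey = 31 at step 4

Answer: 31 4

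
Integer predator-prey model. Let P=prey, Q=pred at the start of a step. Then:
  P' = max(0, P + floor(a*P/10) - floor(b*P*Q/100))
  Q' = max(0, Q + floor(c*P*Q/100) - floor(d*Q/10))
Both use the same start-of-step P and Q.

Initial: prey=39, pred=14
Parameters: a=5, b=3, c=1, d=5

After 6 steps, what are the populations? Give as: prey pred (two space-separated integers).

Step 1: prey: 39+19-16=42; pred: 14+5-7=12
Step 2: prey: 42+21-15=48; pred: 12+5-6=11
Step 3: prey: 48+24-15=57; pred: 11+5-5=11
Step 4: prey: 57+28-18=67; pred: 11+6-5=12
Step 5: prey: 67+33-24=76; pred: 12+8-6=14
Step 6: prey: 76+38-31=83; pred: 14+10-7=17

Answer: 83 17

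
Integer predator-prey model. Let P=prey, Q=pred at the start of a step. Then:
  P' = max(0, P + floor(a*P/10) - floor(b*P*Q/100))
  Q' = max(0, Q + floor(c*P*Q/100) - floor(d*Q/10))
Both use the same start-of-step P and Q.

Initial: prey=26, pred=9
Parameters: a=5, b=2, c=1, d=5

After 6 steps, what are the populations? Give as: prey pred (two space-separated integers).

Answer: 175 14

Derivation:
Step 1: prey: 26+13-4=35; pred: 9+2-4=7
Step 2: prey: 35+17-4=48; pred: 7+2-3=6
Step 3: prey: 48+24-5=67; pred: 6+2-3=5
Step 4: prey: 67+33-6=94; pred: 5+3-2=6
Step 5: prey: 94+47-11=130; pred: 6+5-3=8
Step 6: prey: 130+65-20=175; pred: 8+10-4=14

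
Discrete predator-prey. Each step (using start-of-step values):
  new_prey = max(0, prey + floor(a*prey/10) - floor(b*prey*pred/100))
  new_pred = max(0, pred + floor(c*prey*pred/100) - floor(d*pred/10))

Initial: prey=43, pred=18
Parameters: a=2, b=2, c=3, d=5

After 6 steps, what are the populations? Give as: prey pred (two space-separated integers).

Step 1: prey: 43+8-15=36; pred: 18+23-9=32
Step 2: prey: 36+7-23=20; pred: 32+34-16=50
Step 3: prey: 20+4-20=4; pred: 50+30-25=55
Step 4: prey: 4+0-4=0; pred: 55+6-27=34
Step 5: prey: 0+0-0=0; pred: 34+0-17=17
Step 6: prey: 0+0-0=0; pred: 17+0-8=9

Answer: 0 9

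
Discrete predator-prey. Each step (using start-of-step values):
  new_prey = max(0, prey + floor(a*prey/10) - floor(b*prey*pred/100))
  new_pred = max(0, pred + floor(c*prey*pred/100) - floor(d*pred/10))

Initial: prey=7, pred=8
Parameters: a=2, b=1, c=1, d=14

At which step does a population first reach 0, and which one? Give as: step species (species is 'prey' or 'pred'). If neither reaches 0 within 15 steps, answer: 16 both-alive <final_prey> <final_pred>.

Answer: 1 pred

Derivation:
Step 1: prey: 7+1-0=8; pred: 8+0-11=0
First extinction: pred at step 1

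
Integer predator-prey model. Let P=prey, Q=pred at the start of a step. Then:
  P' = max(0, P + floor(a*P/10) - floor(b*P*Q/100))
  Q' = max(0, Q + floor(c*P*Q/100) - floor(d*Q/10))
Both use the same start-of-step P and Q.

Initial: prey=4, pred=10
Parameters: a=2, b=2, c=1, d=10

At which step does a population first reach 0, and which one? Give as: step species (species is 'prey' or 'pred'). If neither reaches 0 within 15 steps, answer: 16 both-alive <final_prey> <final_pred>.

Step 1: prey: 4+0-0=4; pred: 10+0-10=0
First extinction: pred at step 1

Answer: 1 pred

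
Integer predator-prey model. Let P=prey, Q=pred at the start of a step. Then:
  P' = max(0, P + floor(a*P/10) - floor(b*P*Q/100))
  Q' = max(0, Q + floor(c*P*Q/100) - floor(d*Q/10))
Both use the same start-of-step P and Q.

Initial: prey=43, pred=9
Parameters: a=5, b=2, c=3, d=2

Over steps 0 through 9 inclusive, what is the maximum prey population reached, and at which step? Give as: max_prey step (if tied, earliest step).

Answer: 64 2

Derivation:
Step 1: prey: 43+21-7=57; pred: 9+11-1=19
Step 2: prey: 57+28-21=64; pred: 19+32-3=48
Step 3: prey: 64+32-61=35; pred: 48+92-9=131
Step 4: prey: 35+17-91=0; pred: 131+137-26=242
Step 5: prey: 0+0-0=0; pred: 242+0-48=194
Step 6: prey: 0+0-0=0; pred: 194+0-38=156
Step 7: prey: 0+0-0=0; pred: 156+0-31=125
Step 8: prey: 0+0-0=0; pred: 125+0-25=100
Step 9: prey: 0+0-0=0; pred: 100+0-20=80
Max prey = 64 at step 2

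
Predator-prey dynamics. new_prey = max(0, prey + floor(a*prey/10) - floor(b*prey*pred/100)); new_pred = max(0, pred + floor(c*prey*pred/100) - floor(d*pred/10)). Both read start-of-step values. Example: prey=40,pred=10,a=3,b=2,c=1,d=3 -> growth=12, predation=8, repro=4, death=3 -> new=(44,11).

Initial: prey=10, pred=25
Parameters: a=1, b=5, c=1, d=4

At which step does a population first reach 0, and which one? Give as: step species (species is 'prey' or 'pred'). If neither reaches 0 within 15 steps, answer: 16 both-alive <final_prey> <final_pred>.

Step 1: prey: 10+1-12=0; pred: 25+2-10=17
First extinction: prey at step 1

Answer: 1 prey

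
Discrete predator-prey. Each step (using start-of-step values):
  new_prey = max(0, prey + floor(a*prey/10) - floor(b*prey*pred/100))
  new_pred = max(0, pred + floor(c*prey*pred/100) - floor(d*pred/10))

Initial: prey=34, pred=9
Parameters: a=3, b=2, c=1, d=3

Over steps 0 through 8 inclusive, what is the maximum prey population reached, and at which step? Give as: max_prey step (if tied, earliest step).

Step 1: prey: 34+10-6=38; pred: 9+3-2=10
Step 2: prey: 38+11-7=42; pred: 10+3-3=10
Step 3: prey: 42+12-8=46; pred: 10+4-3=11
Step 4: prey: 46+13-10=49; pred: 11+5-3=13
Step 5: prey: 49+14-12=51; pred: 13+6-3=16
Step 6: prey: 51+15-16=50; pred: 16+8-4=20
Step 7: prey: 50+15-20=45; pred: 20+10-6=24
Step 8: prey: 45+13-21=37; pred: 24+10-7=27
Max prey = 51 at step 5

Answer: 51 5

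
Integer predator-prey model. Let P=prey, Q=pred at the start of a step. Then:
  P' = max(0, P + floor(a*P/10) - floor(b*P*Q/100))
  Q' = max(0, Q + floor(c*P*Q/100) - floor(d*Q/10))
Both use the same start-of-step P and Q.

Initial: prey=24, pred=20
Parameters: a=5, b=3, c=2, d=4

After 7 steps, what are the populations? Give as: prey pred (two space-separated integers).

Step 1: prey: 24+12-14=22; pred: 20+9-8=21
Step 2: prey: 22+11-13=20; pred: 21+9-8=22
Step 3: prey: 20+10-13=17; pred: 22+8-8=22
Step 4: prey: 17+8-11=14; pred: 22+7-8=21
Step 5: prey: 14+7-8=13; pred: 21+5-8=18
Step 6: prey: 13+6-7=12; pred: 18+4-7=15
Step 7: prey: 12+6-5=13; pred: 15+3-6=12

Answer: 13 12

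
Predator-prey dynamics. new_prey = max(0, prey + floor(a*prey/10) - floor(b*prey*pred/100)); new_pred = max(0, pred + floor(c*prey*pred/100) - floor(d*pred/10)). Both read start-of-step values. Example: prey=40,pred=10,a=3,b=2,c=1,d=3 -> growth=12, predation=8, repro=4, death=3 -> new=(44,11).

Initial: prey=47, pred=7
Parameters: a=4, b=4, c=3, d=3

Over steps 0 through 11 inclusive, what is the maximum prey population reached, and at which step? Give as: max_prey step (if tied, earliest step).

Answer: 52 1

Derivation:
Step 1: prey: 47+18-13=52; pred: 7+9-2=14
Step 2: prey: 52+20-29=43; pred: 14+21-4=31
Step 3: prey: 43+17-53=7; pred: 31+39-9=61
Step 4: prey: 7+2-17=0; pred: 61+12-18=55
Step 5: prey: 0+0-0=0; pred: 55+0-16=39
Step 6: prey: 0+0-0=0; pred: 39+0-11=28
Step 7: prey: 0+0-0=0; pred: 28+0-8=20
Step 8: prey: 0+0-0=0; pred: 20+0-6=14
Step 9: prey: 0+0-0=0; pred: 14+0-4=10
Step 10: prey: 0+0-0=0; pred: 10+0-3=7
Step 11: prey: 0+0-0=0; pred: 7+0-2=5
Max prey = 52 at step 1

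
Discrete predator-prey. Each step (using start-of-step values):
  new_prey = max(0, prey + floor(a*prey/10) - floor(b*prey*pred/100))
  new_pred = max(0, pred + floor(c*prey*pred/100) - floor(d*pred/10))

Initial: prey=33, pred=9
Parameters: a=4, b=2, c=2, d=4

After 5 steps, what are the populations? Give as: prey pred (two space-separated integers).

Answer: 27 62

Derivation:
Step 1: prey: 33+13-5=41; pred: 9+5-3=11
Step 2: prey: 41+16-9=48; pred: 11+9-4=16
Step 3: prey: 48+19-15=52; pred: 16+15-6=25
Step 4: prey: 52+20-26=46; pred: 25+26-10=41
Step 5: prey: 46+18-37=27; pred: 41+37-16=62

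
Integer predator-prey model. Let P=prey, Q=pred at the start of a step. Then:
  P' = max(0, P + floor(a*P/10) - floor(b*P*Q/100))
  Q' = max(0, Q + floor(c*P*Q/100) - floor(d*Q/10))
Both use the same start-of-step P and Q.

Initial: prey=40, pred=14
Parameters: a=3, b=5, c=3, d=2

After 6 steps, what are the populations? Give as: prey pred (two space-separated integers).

Answer: 0 19

Derivation:
Step 1: prey: 40+12-28=24; pred: 14+16-2=28
Step 2: prey: 24+7-33=0; pred: 28+20-5=43
Step 3: prey: 0+0-0=0; pred: 43+0-8=35
Step 4: prey: 0+0-0=0; pred: 35+0-7=28
Step 5: prey: 0+0-0=0; pred: 28+0-5=23
Step 6: prey: 0+0-0=0; pred: 23+0-4=19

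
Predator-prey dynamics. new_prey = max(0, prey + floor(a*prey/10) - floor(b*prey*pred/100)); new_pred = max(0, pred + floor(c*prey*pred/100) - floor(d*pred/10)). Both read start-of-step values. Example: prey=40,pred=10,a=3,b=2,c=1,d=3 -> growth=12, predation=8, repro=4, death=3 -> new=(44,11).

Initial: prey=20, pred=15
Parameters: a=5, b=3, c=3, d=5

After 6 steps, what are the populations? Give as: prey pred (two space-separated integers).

Answer: 12 22

Derivation:
Step 1: prey: 20+10-9=21; pred: 15+9-7=17
Step 2: prey: 21+10-10=21; pred: 17+10-8=19
Step 3: prey: 21+10-11=20; pred: 19+11-9=21
Step 4: prey: 20+10-12=18; pred: 21+12-10=23
Step 5: prey: 18+9-12=15; pred: 23+12-11=24
Step 6: prey: 15+7-10=12; pred: 24+10-12=22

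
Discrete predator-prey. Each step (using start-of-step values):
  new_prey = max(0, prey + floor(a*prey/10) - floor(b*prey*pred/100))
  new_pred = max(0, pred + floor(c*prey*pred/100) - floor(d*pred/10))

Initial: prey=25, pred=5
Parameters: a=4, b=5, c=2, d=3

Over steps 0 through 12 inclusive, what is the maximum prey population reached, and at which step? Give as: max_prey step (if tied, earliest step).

Step 1: prey: 25+10-6=29; pred: 5+2-1=6
Step 2: prey: 29+11-8=32; pred: 6+3-1=8
Step 3: prey: 32+12-12=32; pred: 8+5-2=11
Step 4: prey: 32+12-17=27; pred: 11+7-3=15
Step 5: prey: 27+10-20=17; pred: 15+8-4=19
Step 6: prey: 17+6-16=7; pred: 19+6-5=20
Step 7: prey: 7+2-7=2; pred: 20+2-6=16
Step 8: prey: 2+0-1=1; pred: 16+0-4=12
Step 9: prey: 1+0-0=1; pred: 12+0-3=9
Step 10: prey: 1+0-0=1; pred: 9+0-2=7
Step 11: prey: 1+0-0=1; pred: 7+0-2=5
Step 12: prey: 1+0-0=1; pred: 5+0-1=4
Max prey = 32 at step 2

Answer: 32 2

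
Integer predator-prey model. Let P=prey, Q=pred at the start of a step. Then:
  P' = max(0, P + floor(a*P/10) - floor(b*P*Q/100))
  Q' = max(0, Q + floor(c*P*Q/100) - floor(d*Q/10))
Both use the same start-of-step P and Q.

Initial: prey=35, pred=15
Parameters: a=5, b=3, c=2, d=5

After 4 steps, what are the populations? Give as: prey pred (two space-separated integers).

Step 1: prey: 35+17-15=37; pred: 15+10-7=18
Step 2: prey: 37+18-19=36; pred: 18+13-9=22
Step 3: prey: 36+18-23=31; pred: 22+15-11=26
Step 4: prey: 31+15-24=22; pred: 26+16-13=29

Answer: 22 29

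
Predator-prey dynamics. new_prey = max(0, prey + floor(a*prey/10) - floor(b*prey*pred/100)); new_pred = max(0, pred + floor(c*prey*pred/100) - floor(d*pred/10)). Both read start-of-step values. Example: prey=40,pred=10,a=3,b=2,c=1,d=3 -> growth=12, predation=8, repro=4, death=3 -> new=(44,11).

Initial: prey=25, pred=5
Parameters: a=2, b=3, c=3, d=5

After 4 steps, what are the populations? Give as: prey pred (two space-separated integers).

Answer: 26 12

Derivation:
Step 1: prey: 25+5-3=27; pred: 5+3-2=6
Step 2: prey: 27+5-4=28; pred: 6+4-3=7
Step 3: prey: 28+5-5=28; pred: 7+5-3=9
Step 4: prey: 28+5-7=26; pred: 9+7-4=12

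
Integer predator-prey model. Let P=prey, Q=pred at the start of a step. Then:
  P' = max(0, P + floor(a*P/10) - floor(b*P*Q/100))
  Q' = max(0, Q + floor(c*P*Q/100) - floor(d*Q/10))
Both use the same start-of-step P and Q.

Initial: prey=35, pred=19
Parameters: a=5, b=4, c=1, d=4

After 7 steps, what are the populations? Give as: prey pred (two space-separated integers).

Answer: 33 5

Derivation:
Step 1: prey: 35+17-26=26; pred: 19+6-7=18
Step 2: prey: 26+13-18=21; pred: 18+4-7=15
Step 3: prey: 21+10-12=19; pred: 15+3-6=12
Step 4: prey: 19+9-9=19; pred: 12+2-4=10
Step 5: prey: 19+9-7=21; pred: 10+1-4=7
Step 6: prey: 21+10-5=26; pred: 7+1-2=6
Step 7: prey: 26+13-6=33; pred: 6+1-2=5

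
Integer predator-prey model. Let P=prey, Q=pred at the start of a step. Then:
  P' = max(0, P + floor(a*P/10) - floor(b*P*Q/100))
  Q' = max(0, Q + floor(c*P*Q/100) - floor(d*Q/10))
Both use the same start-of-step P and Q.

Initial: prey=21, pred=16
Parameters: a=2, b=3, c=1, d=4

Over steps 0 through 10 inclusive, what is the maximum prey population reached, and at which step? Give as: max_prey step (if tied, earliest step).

Step 1: prey: 21+4-10=15; pred: 16+3-6=13
Step 2: prey: 15+3-5=13; pred: 13+1-5=9
Step 3: prey: 13+2-3=12; pred: 9+1-3=7
Step 4: prey: 12+2-2=12; pred: 7+0-2=5
Step 5: prey: 12+2-1=13; pred: 5+0-2=3
Step 6: prey: 13+2-1=14; pred: 3+0-1=2
Step 7: prey: 14+2-0=16; pred: 2+0-0=2
Step 8: prey: 16+3-0=19; pred: 2+0-0=2
Step 9: prey: 19+3-1=21; pred: 2+0-0=2
Step 10: prey: 21+4-1=24; pred: 2+0-0=2
Max prey = 24 at step 10

Answer: 24 10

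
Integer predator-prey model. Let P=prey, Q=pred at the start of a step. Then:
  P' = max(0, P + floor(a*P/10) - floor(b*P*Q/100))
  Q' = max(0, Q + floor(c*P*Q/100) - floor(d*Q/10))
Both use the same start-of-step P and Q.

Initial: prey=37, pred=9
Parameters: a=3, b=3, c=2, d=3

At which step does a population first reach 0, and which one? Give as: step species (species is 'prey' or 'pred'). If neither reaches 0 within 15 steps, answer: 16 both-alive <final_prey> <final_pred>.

Answer: 16 both-alive 1 3

Derivation:
Step 1: prey: 37+11-9=39; pred: 9+6-2=13
Step 2: prey: 39+11-15=35; pred: 13+10-3=20
Step 3: prey: 35+10-21=24; pred: 20+14-6=28
Step 4: prey: 24+7-20=11; pred: 28+13-8=33
Step 5: prey: 11+3-10=4; pred: 33+7-9=31
Step 6: prey: 4+1-3=2; pred: 31+2-9=24
Step 7: prey: 2+0-1=1; pred: 24+0-7=17
Step 8: prey: 1+0-0=1; pred: 17+0-5=12
Step 9: prey: 1+0-0=1; pred: 12+0-3=9
Step 10: prey: 1+0-0=1; pred: 9+0-2=7
Step 11: prey: 1+0-0=1; pred: 7+0-2=5
Step 12: prey: 1+0-0=1; pred: 5+0-1=4
Step 13: prey: 1+0-0=1; pred: 4+0-1=3
Step 14: prey: 1+0-0=1; pred: 3+0-0=3
Steps 15-15: state stable at prey=1, pred=3 (no change)
No extinction within 15 steps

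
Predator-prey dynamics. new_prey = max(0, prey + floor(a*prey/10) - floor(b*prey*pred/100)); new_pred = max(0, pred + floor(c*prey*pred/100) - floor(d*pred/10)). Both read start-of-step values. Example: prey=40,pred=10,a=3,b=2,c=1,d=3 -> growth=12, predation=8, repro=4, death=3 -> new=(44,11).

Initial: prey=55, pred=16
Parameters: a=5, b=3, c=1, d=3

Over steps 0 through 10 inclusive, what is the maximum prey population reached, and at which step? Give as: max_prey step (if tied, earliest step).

Answer: 56 1

Derivation:
Step 1: prey: 55+27-26=56; pred: 16+8-4=20
Step 2: prey: 56+28-33=51; pred: 20+11-6=25
Step 3: prey: 51+25-38=38; pred: 25+12-7=30
Step 4: prey: 38+19-34=23; pred: 30+11-9=32
Step 5: prey: 23+11-22=12; pred: 32+7-9=30
Step 6: prey: 12+6-10=8; pred: 30+3-9=24
Step 7: prey: 8+4-5=7; pred: 24+1-7=18
Step 8: prey: 7+3-3=7; pred: 18+1-5=14
Step 9: prey: 7+3-2=8; pred: 14+0-4=10
Step 10: prey: 8+4-2=10; pred: 10+0-3=7
Max prey = 56 at step 1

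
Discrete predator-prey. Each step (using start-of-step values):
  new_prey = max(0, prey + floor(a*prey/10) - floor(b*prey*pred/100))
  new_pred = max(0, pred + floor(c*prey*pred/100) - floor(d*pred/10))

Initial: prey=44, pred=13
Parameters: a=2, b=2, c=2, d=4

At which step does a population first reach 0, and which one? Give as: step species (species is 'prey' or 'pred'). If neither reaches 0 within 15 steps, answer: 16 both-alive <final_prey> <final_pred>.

Step 1: prey: 44+8-11=41; pred: 13+11-5=19
Step 2: prey: 41+8-15=34; pred: 19+15-7=27
Step 3: prey: 34+6-18=22; pred: 27+18-10=35
Step 4: prey: 22+4-15=11; pred: 35+15-14=36
Step 5: prey: 11+2-7=6; pred: 36+7-14=29
Step 6: prey: 6+1-3=4; pred: 29+3-11=21
Step 7: prey: 4+0-1=3; pred: 21+1-8=14
Step 8: prey: 3+0-0=3; pred: 14+0-5=9
Step 9: prey: 3+0-0=3; pred: 9+0-3=6
Step 10: prey: 3+0-0=3; pred: 6+0-2=4
Step 11: prey: 3+0-0=3; pred: 4+0-1=3
Step 12: prey: 3+0-0=3; pred: 3+0-1=2
Step 13: prey: 3+0-0=3; pred: 2+0-0=2
Steps 14-15: state stable at prey=3, pred=2 (no change)
No extinction within 15 steps

Answer: 16 both-alive 3 2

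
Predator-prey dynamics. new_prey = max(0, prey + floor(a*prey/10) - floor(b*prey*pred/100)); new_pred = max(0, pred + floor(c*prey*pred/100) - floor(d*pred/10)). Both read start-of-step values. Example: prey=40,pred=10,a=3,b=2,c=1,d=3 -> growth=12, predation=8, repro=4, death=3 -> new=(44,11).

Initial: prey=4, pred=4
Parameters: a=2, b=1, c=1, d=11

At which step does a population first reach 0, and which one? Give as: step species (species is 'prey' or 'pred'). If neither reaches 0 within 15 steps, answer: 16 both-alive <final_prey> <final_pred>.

Step 1: prey: 4+0-0=4; pred: 4+0-4=0
First extinction: pred at step 1

Answer: 1 pred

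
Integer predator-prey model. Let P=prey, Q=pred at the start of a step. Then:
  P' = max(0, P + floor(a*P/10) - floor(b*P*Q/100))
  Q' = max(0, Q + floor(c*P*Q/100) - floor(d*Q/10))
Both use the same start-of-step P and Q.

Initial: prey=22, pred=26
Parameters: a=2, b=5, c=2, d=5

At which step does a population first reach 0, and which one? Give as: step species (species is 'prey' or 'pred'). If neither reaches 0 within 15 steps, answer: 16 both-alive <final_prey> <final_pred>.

Answer: 1 prey

Derivation:
Step 1: prey: 22+4-28=0; pred: 26+11-13=24
First extinction: prey at step 1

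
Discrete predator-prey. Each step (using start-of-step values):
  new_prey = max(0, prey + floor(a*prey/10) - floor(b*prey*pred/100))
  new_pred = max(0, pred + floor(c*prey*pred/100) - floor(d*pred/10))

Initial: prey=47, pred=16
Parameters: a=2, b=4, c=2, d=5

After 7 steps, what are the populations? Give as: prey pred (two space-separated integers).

Step 1: prey: 47+9-30=26; pred: 16+15-8=23
Step 2: prey: 26+5-23=8; pred: 23+11-11=23
Step 3: prey: 8+1-7=2; pred: 23+3-11=15
Step 4: prey: 2+0-1=1; pred: 15+0-7=8
Step 5: prey: 1+0-0=1; pred: 8+0-4=4
Step 6: prey: 1+0-0=1; pred: 4+0-2=2
Step 7: prey: 1+0-0=1; pred: 2+0-1=1

Answer: 1 1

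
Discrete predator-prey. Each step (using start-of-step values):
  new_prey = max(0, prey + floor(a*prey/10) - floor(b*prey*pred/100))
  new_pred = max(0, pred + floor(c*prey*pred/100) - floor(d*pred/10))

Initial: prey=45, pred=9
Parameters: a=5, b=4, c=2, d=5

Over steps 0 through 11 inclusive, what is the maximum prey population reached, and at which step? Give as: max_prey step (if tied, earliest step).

Step 1: prey: 45+22-16=51; pred: 9+8-4=13
Step 2: prey: 51+25-26=50; pred: 13+13-6=20
Step 3: prey: 50+25-40=35; pred: 20+20-10=30
Step 4: prey: 35+17-42=10; pred: 30+21-15=36
Step 5: prey: 10+5-14=1; pred: 36+7-18=25
Step 6: prey: 1+0-1=0; pred: 25+0-12=13
Step 7: prey: 0+0-0=0; pred: 13+0-6=7
Step 8: prey: 0+0-0=0; pred: 7+0-3=4
Step 9: prey: 0+0-0=0; pred: 4+0-2=2
Step 10: prey: 0+0-0=0; pred: 2+0-1=1
Step 11: prey: 0+0-0=0; pred: 1+0-0=1
Max prey = 51 at step 1

Answer: 51 1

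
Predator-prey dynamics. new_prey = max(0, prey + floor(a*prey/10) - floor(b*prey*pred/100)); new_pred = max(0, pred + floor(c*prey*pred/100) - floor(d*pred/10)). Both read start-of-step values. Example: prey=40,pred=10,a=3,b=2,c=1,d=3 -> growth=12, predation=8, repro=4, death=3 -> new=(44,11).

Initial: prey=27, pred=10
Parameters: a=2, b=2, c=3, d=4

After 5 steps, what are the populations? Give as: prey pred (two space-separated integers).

Step 1: prey: 27+5-5=27; pred: 10+8-4=14
Step 2: prey: 27+5-7=25; pred: 14+11-5=20
Step 3: prey: 25+5-10=20; pred: 20+15-8=27
Step 4: prey: 20+4-10=14; pred: 27+16-10=33
Step 5: prey: 14+2-9=7; pred: 33+13-13=33

Answer: 7 33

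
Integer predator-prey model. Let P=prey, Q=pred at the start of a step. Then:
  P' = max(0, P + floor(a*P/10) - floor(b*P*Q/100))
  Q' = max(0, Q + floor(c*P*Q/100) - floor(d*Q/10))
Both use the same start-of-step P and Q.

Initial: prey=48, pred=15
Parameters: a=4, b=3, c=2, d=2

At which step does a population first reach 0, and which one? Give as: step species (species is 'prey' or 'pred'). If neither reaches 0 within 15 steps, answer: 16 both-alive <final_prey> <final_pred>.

Step 1: prey: 48+19-21=46; pred: 15+14-3=26
Step 2: prey: 46+18-35=29; pred: 26+23-5=44
Step 3: prey: 29+11-38=2; pred: 44+25-8=61
Step 4: prey: 2+0-3=0; pred: 61+2-12=51
First extinction: prey at step 4

Answer: 4 prey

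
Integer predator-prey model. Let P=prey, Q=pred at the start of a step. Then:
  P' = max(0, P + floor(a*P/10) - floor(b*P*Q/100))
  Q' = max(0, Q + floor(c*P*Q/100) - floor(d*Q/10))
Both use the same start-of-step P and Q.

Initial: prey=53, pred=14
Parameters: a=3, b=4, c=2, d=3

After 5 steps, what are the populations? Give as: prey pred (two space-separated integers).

Answer: 0 17

Derivation:
Step 1: prey: 53+15-29=39; pred: 14+14-4=24
Step 2: prey: 39+11-37=13; pred: 24+18-7=35
Step 3: prey: 13+3-18=0; pred: 35+9-10=34
Step 4: prey: 0+0-0=0; pred: 34+0-10=24
Step 5: prey: 0+0-0=0; pred: 24+0-7=17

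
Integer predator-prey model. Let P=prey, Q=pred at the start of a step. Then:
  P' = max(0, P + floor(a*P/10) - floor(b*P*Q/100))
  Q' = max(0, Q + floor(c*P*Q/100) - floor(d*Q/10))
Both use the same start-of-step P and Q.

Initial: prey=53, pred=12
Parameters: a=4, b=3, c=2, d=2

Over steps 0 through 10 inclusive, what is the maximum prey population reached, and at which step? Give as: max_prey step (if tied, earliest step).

Step 1: prey: 53+21-19=55; pred: 12+12-2=22
Step 2: prey: 55+22-36=41; pred: 22+24-4=42
Step 3: prey: 41+16-51=6; pred: 42+34-8=68
Step 4: prey: 6+2-12=0; pred: 68+8-13=63
Step 5: prey: 0+0-0=0; pred: 63+0-12=51
Step 6: prey: 0+0-0=0; pred: 51+0-10=41
Step 7: prey: 0+0-0=0; pred: 41+0-8=33
Step 8: prey: 0+0-0=0; pred: 33+0-6=27
Step 9: prey: 0+0-0=0; pred: 27+0-5=22
Step 10: prey: 0+0-0=0; pred: 22+0-4=18
Max prey = 55 at step 1

Answer: 55 1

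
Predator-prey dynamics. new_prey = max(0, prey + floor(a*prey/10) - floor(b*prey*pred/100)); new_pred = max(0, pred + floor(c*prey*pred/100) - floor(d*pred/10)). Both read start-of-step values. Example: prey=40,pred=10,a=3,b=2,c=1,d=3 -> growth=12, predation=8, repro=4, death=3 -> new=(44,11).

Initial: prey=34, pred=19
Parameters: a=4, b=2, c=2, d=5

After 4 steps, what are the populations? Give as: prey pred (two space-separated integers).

Answer: 24 33

Derivation:
Step 1: prey: 34+13-12=35; pred: 19+12-9=22
Step 2: prey: 35+14-15=34; pred: 22+15-11=26
Step 3: prey: 34+13-17=30; pred: 26+17-13=30
Step 4: prey: 30+12-18=24; pred: 30+18-15=33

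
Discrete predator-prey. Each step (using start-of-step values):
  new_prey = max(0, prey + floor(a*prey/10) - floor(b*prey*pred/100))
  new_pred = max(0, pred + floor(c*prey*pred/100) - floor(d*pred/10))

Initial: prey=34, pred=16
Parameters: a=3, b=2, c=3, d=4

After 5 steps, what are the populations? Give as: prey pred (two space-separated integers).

Step 1: prey: 34+10-10=34; pred: 16+16-6=26
Step 2: prey: 34+10-17=27; pred: 26+26-10=42
Step 3: prey: 27+8-22=13; pred: 42+34-16=60
Step 4: prey: 13+3-15=1; pred: 60+23-24=59
Step 5: prey: 1+0-1=0; pred: 59+1-23=37

Answer: 0 37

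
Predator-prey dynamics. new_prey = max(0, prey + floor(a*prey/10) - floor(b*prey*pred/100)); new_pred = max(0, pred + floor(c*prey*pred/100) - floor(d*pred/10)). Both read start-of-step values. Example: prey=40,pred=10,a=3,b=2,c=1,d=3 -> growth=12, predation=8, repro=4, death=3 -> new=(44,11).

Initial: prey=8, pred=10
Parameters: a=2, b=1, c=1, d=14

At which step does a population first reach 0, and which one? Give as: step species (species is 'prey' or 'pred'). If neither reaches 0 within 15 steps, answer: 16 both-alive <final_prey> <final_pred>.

Step 1: prey: 8+1-0=9; pred: 10+0-14=0
First extinction: pred at step 1

Answer: 1 pred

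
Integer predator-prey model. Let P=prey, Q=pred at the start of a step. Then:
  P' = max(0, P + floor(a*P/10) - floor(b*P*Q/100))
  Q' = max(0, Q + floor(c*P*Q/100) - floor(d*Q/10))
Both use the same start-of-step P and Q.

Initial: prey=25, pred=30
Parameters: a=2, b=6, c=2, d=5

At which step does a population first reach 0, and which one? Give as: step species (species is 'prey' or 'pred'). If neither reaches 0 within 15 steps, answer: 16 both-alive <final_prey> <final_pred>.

Step 1: prey: 25+5-45=0; pred: 30+15-15=30
First extinction: prey at step 1

Answer: 1 prey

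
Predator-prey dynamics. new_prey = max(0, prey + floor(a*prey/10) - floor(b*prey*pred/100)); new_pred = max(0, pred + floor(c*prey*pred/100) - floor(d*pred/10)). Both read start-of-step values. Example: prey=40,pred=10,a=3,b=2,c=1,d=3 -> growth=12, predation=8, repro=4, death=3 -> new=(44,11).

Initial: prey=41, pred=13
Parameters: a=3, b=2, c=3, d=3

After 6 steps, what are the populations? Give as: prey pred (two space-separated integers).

Answer: 0 43

Derivation:
Step 1: prey: 41+12-10=43; pred: 13+15-3=25
Step 2: prey: 43+12-21=34; pred: 25+32-7=50
Step 3: prey: 34+10-34=10; pred: 50+51-15=86
Step 4: prey: 10+3-17=0; pred: 86+25-25=86
Step 5: prey: 0+0-0=0; pred: 86+0-25=61
Step 6: prey: 0+0-0=0; pred: 61+0-18=43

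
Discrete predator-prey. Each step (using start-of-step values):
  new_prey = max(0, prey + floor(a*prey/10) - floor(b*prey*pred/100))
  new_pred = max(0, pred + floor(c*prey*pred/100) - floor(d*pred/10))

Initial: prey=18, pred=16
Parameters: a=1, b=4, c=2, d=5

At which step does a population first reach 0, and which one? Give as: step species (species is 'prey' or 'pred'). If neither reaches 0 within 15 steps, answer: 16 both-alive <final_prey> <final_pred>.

Step 1: prey: 18+1-11=8; pred: 16+5-8=13
Step 2: prey: 8+0-4=4; pred: 13+2-6=9
Step 3: prey: 4+0-1=3; pred: 9+0-4=5
Step 4: prey: 3+0-0=3; pred: 5+0-2=3
Step 5: prey: 3+0-0=3; pred: 3+0-1=2
Step 6: prey: 3+0-0=3; pred: 2+0-1=1
Step 7: prey: 3+0-0=3; pred: 1+0-0=1
Steps 8-15: state stable at prey=3, pred=1 (no change)
No extinction within 15 steps

Answer: 16 both-alive 3 1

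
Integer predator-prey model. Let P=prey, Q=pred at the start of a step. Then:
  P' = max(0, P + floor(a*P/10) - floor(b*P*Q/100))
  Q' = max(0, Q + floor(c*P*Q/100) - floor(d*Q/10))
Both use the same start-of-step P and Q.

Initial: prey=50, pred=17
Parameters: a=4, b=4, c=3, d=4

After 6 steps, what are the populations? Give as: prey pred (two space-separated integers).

Step 1: prey: 50+20-34=36; pred: 17+25-6=36
Step 2: prey: 36+14-51=0; pred: 36+38-14=60
Step 3: prey: 0+0-0=0; pred: 60+0-24=36
Step 4: prey: 0+0-0=0; pred: 36+0-14=22
Step 5: prey: 0+0-0=0; pred: 22+0-8=14
Step 6: prey: 0+0-0=0; pred: 14+0-5=9

Answer: 0 9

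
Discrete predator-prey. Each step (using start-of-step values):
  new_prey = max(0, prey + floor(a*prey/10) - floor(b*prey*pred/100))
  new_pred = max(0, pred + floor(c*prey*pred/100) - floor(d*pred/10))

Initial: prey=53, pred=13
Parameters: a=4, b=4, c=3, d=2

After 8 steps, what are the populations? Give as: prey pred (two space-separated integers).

Answer: 0 24

Derivation:
Step 1: prey: 53+21-27=47; pred: 13+20-2=31
Step 2: prey: 47+18-58=7; pred: 31+43-6=68
Step 3: prey: 7+2-19=0; pred: 68+14-13=69
Step 4: prey: 0+0-0=0; pred: 69+0-13=56
Step 5: prey: 0+0-0=0; pred: 56+0-11=45
Step 6: prey: 0+0-0=0; pred: 45+0-9=36
Step 7: prey: 0+0-0=0; pred: 36+0-7=29
Step 8: prey: 0+0-0=0; pred: 29+0-5=24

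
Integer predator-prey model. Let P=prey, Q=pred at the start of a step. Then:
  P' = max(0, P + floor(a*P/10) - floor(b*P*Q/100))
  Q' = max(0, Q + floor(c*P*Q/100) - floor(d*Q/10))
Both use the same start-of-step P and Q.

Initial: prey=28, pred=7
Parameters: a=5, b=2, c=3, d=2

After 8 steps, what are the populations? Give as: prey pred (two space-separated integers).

Step 1: prey: 28+14-3=39; pred: 7+5-1=11
Step 2: prey: 39+19-8=50; pred: 11+12-2=21
Step 3: prey: 50+25-21=54; pred: 21+31-4=48
Step 4: prey: 54+27-51=30; pred: 48+77-9=116
Step 5: prey: 30+15-69=0; pred: 116+104-23=197
Step 6: prey: 0+0-0=0; pred: 197+0-39=158
Step 7: prey: 0+0-0=0; pred: 158+0-31=127
Step 8: prey: 0+0-0=0; pred: 127+0-25=102

Answer: 0 102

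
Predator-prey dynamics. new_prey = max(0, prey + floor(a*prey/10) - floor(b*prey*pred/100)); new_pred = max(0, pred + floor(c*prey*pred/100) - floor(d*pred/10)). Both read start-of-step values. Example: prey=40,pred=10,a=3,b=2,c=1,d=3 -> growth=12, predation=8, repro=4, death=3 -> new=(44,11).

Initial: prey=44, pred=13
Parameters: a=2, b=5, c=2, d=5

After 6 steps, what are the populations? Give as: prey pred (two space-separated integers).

Answer: 2 2

Derivation:
Step 1: prey: 44+8-28=24; pred: 13+11-6=18
Step 2: prey: 24+4-21=7; pred: 18+8-9=17
Step 3: prey: 7+1-5=3; pred: 17+2-8=11
Step 4: prey: 3+0-1=2; pred: 11+0-5=6
Step 5: prey: 2+0-0=2; pred: 6+0-3=3
Step 6: prey: 2+0-0=2; pred: 3+0-1=2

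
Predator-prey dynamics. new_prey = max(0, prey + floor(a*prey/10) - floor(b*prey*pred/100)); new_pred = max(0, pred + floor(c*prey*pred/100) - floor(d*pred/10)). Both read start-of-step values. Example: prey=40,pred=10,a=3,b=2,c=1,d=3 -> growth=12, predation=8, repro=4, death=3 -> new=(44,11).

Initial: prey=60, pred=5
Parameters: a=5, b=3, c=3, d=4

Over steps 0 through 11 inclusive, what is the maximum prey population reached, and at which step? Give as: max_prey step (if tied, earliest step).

Answer: 92 2

Derivation:
Step 1: prey: 60+30-9=81; pred: 5+9-2=12
Step 2: prey: 81+40-29=92; pred: 12+29-4=37
Step 3: prey: 92+46-102=36; pred: 37+102-14=125
Step 4: prey: 36+18-135=0; pred: 125+135-50=210
Step 5: prey: 0+0-0=0; pred: 210+0-84=126
Step 6: prey: 0+0-0=0; pred: 126+0-50=76
Step 7: prey: 0+0-0=0; pred: 76+0-30=46
Step 8: prey: 0+0-0=0; pred: 46+0-18=28
Step 9: prey: 0+0-0=0; pred: 28+0-11=17
Step 10: prey: 0+0-0=0; pred: 17+0-6=11
Step 11: prey: 0+0-0=0; pred: 11+0-4=7
Max prey = 92 at step 2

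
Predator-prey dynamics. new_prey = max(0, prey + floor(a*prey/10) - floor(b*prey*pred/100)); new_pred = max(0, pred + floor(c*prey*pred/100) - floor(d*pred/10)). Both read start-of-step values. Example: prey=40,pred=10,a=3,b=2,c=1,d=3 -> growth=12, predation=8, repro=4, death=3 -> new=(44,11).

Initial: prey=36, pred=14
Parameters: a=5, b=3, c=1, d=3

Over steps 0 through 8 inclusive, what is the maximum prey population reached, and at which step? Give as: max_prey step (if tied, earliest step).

Answer: 42 3

Derivation:
Step 1: prey: 36+18-15=39; pred: 14+5-4=15
Step 2: prey: 39+19-17=41; pred: 15+5-4=16
Step 3: prey: 41+20-19=42; pred: 16+6-4=18
Step 4: prey: 42+21-22=41; pred: 18+7-5=20
Step 5: prey: 41+20-24=37; pred: 20+8-6=22
Step 6: prey: 37+18-24=31; pred: 22+8-6=24
Step 7: prey: 31+15-22=24; pred: 24+7-7=24
Step 8: prey: 24+12-17=19; pred: 24+5-7=22
Max prey = 42 at step 3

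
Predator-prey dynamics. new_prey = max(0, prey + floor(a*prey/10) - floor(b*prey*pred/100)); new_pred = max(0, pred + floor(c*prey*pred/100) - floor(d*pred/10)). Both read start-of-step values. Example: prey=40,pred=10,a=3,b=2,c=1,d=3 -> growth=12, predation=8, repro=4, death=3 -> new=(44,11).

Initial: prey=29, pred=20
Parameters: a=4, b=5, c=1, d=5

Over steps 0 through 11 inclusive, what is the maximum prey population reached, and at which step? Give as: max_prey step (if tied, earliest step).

Answer: 52 11

Derivation:
Step 1: prey: 29+11-29=11; pred: 20+5-10=15
Step 2: prey: 11+4-8=7; pred: 15+1-7=9
Step 3: prey: 7+2-3=6; pred: 9+0-4=5
Step 4: prey: 6+2-1=7; pred: 5+0-2=3
Step 5: prey: 7+2-1=8; pred: 3+0-1=2
Step 6: prey: 8+3-0=11; pred: 2+0-1=1
Step 7: prey: 11+4-0=15; pred: 1+0-0=1
Step 8: prey: 15+6-0=21; pred: 1+0-0=1
Step 9: prey: 21+8-1=28; pred: 1+0-0=1
Step 10: prey: 28+11-1=38; pred: 1+0-0=1
Step 11: prey: 38+15-1=52; pred: 1+0-0=1
Max prey = 52 at step 11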